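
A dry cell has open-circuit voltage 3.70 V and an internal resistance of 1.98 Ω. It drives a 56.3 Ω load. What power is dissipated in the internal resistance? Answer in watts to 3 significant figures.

0.00798 W

The internal resistance carries the same current as the load; P_int = I²r.
I = ε / (r + R) = 3.70 / (1.98 + 56.3) = 0.06349 A
P_int = I² r = (0.06349)² × 1.98 = 0.007980 W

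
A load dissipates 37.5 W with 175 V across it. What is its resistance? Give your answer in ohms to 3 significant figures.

817 Ω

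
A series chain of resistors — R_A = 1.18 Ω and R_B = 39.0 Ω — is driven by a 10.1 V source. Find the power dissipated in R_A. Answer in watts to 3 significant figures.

In a series string the same current flows through every resistor — find that current, then P = I²R for the one we want.
R_total = 1.18 + 39.0 = 40.18 Ω
I = V / R_total = 10.1 / 40.18 = 0.2514 A
P_R_A = I² × R_A = (0.2514)² × 1.18 = 0.07456 W

0.0746 W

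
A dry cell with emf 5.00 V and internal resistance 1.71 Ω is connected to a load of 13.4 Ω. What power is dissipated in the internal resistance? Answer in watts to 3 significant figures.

0.187 W

The internal resistance carries the same current as the load; P_int = I²r.
I = ε / (r + R) = 5.00 / (1.71 + 13.4) = 0.3309 A
P_int = I² r = (0.3309)² × 1.71 = 0.1872 W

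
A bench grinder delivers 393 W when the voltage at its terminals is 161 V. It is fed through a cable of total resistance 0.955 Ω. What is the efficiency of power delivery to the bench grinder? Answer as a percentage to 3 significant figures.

I = P / V = 393 / 161 = 2.441 A through the cable.
P_line = I² R_line = (2.441)² × 0.955 = 5.690 W
P_source = P_load + P_line = 393.0 + 5.690 = 398.7 W
η = P_load / P_source = 393.0 / 398.7 = 0.9857

98.6 %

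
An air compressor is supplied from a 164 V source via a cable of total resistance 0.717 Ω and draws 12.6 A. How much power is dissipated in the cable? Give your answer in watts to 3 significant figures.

The cable is a series resistance carrying the load current; its dissipation is I²R_line.
The cable carries the full 12.6 A.
P_line = I² R_line = (12.60)² × 0.717 = 113.8 W

114 W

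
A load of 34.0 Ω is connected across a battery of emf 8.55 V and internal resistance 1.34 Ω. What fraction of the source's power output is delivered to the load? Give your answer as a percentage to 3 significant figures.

96.2 %

The source delivers εI, of which I²R reaches the load and I²r is lost; since I is common, η = R/(R+r).
η = R / (R + r) = 34.0 / (34.0 + 1.34) = 0.9621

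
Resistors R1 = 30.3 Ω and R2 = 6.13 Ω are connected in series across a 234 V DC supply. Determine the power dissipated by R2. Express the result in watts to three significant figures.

253 W

In a series string the same current flows through every resistor — find that current, then P = I²R for the one we want.
R_total = 30.3 + 6.13 = 36.43 Ω
I = V / R_total = 234 / 36.43 = 6.423 A
P_R2 = I² × R2 = (6.423)² × 6.13 = 252.9 W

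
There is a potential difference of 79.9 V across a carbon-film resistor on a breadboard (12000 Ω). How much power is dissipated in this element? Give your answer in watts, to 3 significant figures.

0.532 W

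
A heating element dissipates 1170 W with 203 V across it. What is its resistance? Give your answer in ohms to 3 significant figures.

35.2 Ω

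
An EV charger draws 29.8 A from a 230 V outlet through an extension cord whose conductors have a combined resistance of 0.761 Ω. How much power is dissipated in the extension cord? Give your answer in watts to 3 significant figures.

676 W

Line loss is just I²R for the cable — we know both I and R_line directly.
The extension cord carries the full 29.8 A.
P_line = I² R_line = (29.80)² × 0.761 = 675.8 W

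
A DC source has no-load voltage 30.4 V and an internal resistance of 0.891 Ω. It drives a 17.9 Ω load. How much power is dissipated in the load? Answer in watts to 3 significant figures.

The internal resistance and the load are in series, so the same I flows through both; get I from ε/(r+R), then I²R for the load.
I = ε / (r + R) = 30.4 / (0.891 + 17.9) = 1.618 A
P_load = I² R = (1.618)² × 17.9 = 46.85 W

46.8 W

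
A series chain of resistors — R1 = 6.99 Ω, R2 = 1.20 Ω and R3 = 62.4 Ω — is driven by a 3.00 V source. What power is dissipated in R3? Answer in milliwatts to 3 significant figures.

113 mW

Every series element carries the same I. Get I from the total resistance, then P = I² × R3.
R_total = 6.99 + 1.20 + 62.4 = 70.59 Ω
I = V / R_total = 3.00 / 70.59 = 0.04250 A
P_R3 = I² × R3 = (0.04250)² × 62.4 = 0.1127 W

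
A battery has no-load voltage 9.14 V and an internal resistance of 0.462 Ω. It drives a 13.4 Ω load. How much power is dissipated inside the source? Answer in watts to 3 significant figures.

0.201 W

r is in series with the load, so it carries the full circuit current — the loss in it is I²r.
I = ε / (r + R) = 9.14 / (0.462 + 13.4) = 0.6594 A
P_int = I² r = (0.6594)² × 0.462 = 0.2009 W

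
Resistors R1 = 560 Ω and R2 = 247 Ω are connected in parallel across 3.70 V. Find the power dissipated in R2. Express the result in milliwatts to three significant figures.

The supply voltage appears across each parallel branch — just use P = V²/R2.
P_R2 = V² / R2 = (3.70)² / 247 Ω = 0.05543 W

55.4 mW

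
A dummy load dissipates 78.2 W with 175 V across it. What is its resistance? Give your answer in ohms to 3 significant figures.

Inverting the appropriate power form: R = V² / P.
R = (175)² / 78.2 = 391.6 Ω

392 Ω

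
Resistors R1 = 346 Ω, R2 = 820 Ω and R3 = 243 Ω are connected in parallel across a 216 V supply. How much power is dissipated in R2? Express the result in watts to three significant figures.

Each parallel branch sees the full supply voltage, so P = V²/R applies directly to the target branch.
P_R2 = V² / R2 = (216)² / 820 Ω = 56.90 W

56.9 W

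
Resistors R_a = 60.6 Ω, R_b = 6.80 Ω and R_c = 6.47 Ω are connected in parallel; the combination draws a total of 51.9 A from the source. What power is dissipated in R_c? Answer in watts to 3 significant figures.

4110 W

We need the common branch voltage; get it from I_total × R_eq, then P = V²/R for the branch.
1/R_eq = 1/60.6 + 1/6.80 + 1/6.47 ⇒ R_eq = 3.143 Ω
V = I_total × R_eq = 51.90 × 3.143 = 163.1 V
P_R_c = V² / R_c = (163.1)² / 6.47 = 4114 W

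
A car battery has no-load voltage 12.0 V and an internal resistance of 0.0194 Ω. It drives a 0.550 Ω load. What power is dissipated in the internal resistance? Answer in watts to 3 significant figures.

Internal loss is I²r, with I set by the total series resistance r+R.
I = ε / (r + R) = 12.0 / (0.0194 + 0.550) = 21.07 A
P_int = I² r = (21.07)² × 0.0194 = 8.616 W

8.62 W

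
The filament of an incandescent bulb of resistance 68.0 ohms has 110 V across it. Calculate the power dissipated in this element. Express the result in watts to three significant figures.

We know the drop across the element and its resistance — P = V²/R, one step.
P = (110 V)² / 68.0 Ω = 177.9 W

178 W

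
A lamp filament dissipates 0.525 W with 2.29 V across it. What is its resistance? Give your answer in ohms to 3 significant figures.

9.99 Ω

Rearranging the power relation for the two known quantities gives R = V² / P.
R = (2.29)² / 0.525 = 9.989 Ω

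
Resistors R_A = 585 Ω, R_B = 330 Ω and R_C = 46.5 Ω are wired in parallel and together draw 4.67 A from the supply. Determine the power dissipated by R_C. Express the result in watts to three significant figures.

681 W

Only the total current is stated, so first find the parallel equivalent to get the voltage across the combination.
1/R_eq = 1/585 + 1/330 + 1/46.5 ⇒ R_eq = 38.10 Ω
V = I_total × R_eq = 4.670 × 38.10 = 177.9 V
P_R_C = V² / R_C = (177.9)² / 46.5 = 680.9 W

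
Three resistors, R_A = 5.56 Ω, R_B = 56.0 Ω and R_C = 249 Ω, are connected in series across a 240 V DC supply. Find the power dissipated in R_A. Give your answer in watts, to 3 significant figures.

Series elements share the same current, so find I first, then use P = I²R.
R_total = 5.56 + 56.0 + 249 = 310.6 Ω
I = V / R_total = 240 / 310.6 = 0.7728 A
P_R_A = I² × R_A = (0.7728)² × 5.56 = 3.321 W

3.32 W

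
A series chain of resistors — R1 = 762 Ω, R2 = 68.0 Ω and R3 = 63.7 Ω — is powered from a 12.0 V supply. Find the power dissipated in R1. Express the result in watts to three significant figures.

Series elements share the same current, so find I first, then use P = I²R.
R_total = 762 + 68.0 + 63.7 = 893.7 Ω
I = V / R_total = 12.0 / 893.7 = 0.01343 A
P_R1 = I² × R1 = (0.01343)² × 762 = 0.1374 W

0.137 W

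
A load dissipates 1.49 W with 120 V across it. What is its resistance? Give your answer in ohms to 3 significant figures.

9660 Ω

From P = V I = I²R = V²/R, with the two given quantities we get R = V² / P.
R = (120)² / 1.49 = 9664 Ω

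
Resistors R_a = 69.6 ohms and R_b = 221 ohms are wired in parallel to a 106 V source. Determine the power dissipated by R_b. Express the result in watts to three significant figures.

50.8 W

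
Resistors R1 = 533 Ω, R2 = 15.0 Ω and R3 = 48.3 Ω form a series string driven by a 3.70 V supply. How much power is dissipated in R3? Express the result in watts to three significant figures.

0.00186 W

Every series element carries the same I. Get I from the total resistance, then P = I² × R3.
R_total = 533 + 15.0 + 48.3 = 596.3 Ω
I = V / R_total = 3.70 / 596.3 = 0.006205 A
P_R3 = I² × R3 = (0.006205)² × 48.3 = 0.001860 W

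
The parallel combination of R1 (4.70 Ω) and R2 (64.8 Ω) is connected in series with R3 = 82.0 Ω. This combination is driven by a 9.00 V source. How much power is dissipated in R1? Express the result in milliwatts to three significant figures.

44.4 mW

Collapse the R1‖R2 pair into one equivalent R_p; then R_p and R3 form a series string.
R_p = (4.70×64.8)/(4.70+64.8) = 4.382 Ω
R_total = R_p + 82.0 = 4.382 + 82.0 = 86.38 Ω
I = V / R_total = 9.00 / 86.38 = 0.1042 A
Voltage across the parallel pair: V_p = I × R_p = 0.1042 × 4.382 = 0.4566 V
R1 sits across V_p; its power is V_p²/R.
P_R1 = (0.4566)² / 4.70 = 0.04435 W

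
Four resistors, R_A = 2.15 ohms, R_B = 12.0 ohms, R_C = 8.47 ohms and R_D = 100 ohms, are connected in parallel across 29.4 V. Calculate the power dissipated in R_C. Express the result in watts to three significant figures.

102 W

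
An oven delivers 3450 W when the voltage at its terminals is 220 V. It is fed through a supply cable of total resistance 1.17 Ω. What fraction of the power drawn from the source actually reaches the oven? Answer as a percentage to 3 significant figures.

92.3 %

I = P / V = 3450 / 220 = 15.68 A through the supply cable.
P_line = I² R_line = (15.68)² × 1.17 = 287.7 W
P_source = P_load + P_line = 3450 + 287.7 = 3738 W
η = P_load / P_source = 3450 / 3738 = 0.9230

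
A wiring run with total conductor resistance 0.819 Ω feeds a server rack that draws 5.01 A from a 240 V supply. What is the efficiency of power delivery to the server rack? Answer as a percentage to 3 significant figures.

98.3 %

The wiring run carries the full 5.01 A.
P_line = I² R_line = (5.010)² × 0.819 = 20.56 W
P_source = V I = 240 × 5.010 = 1202 W; P_load = 1182 W
η = P_load / P_source = 1182 / 1202 = 0.9829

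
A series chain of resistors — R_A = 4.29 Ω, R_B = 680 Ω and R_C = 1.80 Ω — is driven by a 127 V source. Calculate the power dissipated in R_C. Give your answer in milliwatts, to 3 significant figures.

61.7 mW

The current is common to all series resistors; compute it, then apply P = I²R for the target.
R_total = 4.29 + 680 + 1.80 = 686.1 Ω
I = V / R_total = 127 / 686.1 = 0.1851 A
P_R_C = I² × R_C = (0.1851)² × 1.80 = 0.06168 W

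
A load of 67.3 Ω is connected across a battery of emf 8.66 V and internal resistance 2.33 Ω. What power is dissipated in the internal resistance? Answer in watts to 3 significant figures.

The source's internal resistance is just another series element carrying I; its dissipation is I²r.
I = ε / (r + R) = 8.66 / (2.33 + 67.3) = 0.1244 A
P_int = I² r = (0.1244)² × 2.33 = 0.03604 W

0.0360 W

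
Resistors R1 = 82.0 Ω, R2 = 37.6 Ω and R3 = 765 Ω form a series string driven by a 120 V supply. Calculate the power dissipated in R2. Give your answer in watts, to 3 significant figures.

0.692 W

The current is common to all series resistors; compute it, then apply P = I²R for the target.
R_total = 82.0 + 37.6 + 765 = 884.6 Ω
I = V / R_total = 120 / 884.6 = 0.1357 A
P_R2 = I² × R2 = (0.1357)² × 37.6 = 0.6919 W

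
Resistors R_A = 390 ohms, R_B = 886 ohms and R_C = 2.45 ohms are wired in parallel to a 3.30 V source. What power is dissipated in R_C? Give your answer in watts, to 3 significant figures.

Each parallel branch sees the full supply voltage, so P = V²/R applies directly to the target branch.
P_R_C = V² / R_C = (3.30)² / 2.45 Ω = 4.445 W

4.44 W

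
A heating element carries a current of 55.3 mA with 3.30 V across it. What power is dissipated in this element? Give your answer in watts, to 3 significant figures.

0.182 W

With V and I both given, power follows immediately from P = V I.
P = 3.30 V × 0.05530 A = 0.1825 W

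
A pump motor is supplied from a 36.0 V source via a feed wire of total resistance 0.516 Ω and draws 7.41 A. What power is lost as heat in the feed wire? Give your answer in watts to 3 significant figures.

28.3 W

Only the current and the line resistance are needed for the I²R loss.
The feed wire carries the full 7.41 A.
P_line = I² R_line = (7.410)² × 0.516 = 28.33 W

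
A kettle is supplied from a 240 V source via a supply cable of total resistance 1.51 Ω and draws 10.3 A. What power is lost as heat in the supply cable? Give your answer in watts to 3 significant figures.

160 W

Line loss is just I²R for the cable — we know both I and R_line directly.
The supply cable carries the full 10.3 A.
P_line = I² R_line = (10.30)² × 1.51 = 160.2 W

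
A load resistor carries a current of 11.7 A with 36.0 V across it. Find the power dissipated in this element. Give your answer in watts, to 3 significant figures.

Both the voltage across and the current through the element are known, so P = V I applies directly.
P = 36.0 V × 11.70 A = 421.2 W

421 W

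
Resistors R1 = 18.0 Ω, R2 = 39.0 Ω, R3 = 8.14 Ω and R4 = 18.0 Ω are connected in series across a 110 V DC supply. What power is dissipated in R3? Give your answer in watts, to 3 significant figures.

Since the resistors are in series they all carry the loop current I = V/R_total; the power in any one is I²R.
R_total = 18.0 + 39.0 + 8.14 + 18.0 = 83.14 Ω
I = V / R_total = 110 / 83.14 = 1.323 A
P_R3 = I² × R3 = (1.323)² × 8.14 = 14.25 W

14.2 W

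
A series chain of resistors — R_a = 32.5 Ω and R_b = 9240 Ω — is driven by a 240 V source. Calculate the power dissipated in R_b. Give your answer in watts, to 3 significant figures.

6.19 W

Series elements share the same current, so find I first, then use P = I²R.
R_total = 32.5 + 9240 = 9272 Ω
I = V / R_total = 240 / 9272 = 0.02588 A
P_R_b = I² × R_b = (0.02588)² × 9240 = 6.190 W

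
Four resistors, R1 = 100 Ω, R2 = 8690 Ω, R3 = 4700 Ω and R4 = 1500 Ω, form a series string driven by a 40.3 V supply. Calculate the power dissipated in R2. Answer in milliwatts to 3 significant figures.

Every series element carries the same I. Get I from the total resistance, then P = I² × R2.
R_total = 100 + 8690 + 4700 + 1500 = 14990 Ω
I = V / R_total = 40.3 / 14990 = 0.002688 A
P_R2 = I² × R2 = (0.002688)² × 8690 = 0.06281 W

62.8 mW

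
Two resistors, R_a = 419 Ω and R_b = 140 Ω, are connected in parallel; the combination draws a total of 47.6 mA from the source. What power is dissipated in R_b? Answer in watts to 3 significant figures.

The branches share the same voltage, but only the total current is given — find V from the equivalent resistance first.
1/R_eq = 1/419 + 1/140 ⇒ R_eq = 104.9 Ω
V = I_total × R_eq = 0.04760 × 104.9 = 4.995 V
P_R_b = V² / R_b = (4.995)² / 140 = 0.1782 W

0.178 W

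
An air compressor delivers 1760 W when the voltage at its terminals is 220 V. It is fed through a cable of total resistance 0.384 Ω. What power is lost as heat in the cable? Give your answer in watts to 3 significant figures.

Line loss is just I²R for the cable — we know both I and R_line directly.
I = P / V = 1760 / 220 = 8.000 A through the cable.
P_line = I² R_line = (8.000)² × 0.384 = 24.58 W

24.6 W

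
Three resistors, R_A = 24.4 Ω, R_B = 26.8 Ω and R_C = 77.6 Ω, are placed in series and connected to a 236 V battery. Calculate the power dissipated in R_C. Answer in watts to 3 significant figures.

261 W

Since the resistors are in series they all carry the loop current I = V/R_total; the power in any one is I²R.
R_total = 24.4 + 26.8 + 77.6 = 128.8 Ω
I = V / R_total = 236 / 128.8 = 1.832 A
P_R_C = I² × R_C = (1.832)² × 77.6 = 260.5 W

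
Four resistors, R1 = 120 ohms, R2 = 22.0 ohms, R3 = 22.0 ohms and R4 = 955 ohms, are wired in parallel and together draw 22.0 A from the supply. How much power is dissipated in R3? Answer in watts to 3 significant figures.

2190 W

We need the common branch voltage; get it from I_total × R_eq, then P = V²/R for the branch.
1/R_eq = 1/120 + 1/22.0 + 1/22.0 + 1/955 ⇒ R_eq = 9.971 Ω
V = I_total × R_eq = 22.00 × 9.971 = 219.4 V
P_R3 = V² / R3 = (219.4)² / 22.0 = 2187 W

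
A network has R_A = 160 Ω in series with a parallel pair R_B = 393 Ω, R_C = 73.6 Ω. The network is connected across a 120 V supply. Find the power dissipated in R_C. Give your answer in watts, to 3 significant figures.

Reduce the parallel pair to R_p first; the network is then a simple series string.
R_p = (393×73.6)/(393+73.6) = 61.99 Ω
R_total = 160 + 61.99 = 222.0 Ω
I = V / R_total = 120 / 222.0 = 0.5406 A
Voltage across the parallel pair: V_p = I × R_p = 0.5406 × 61.99 = 33.51 V
With V_p across R_C, its power is V_p²/R_C.
P_R_C = (33.51)² / 73.6 = 15.26 W

15.3 W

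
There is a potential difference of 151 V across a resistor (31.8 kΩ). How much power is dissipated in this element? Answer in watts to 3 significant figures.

With V across and R both known, P = V²/R gives the dissipation directly.
P = (151 V)² / 31800 Ω = 0.7170 W

0.717 W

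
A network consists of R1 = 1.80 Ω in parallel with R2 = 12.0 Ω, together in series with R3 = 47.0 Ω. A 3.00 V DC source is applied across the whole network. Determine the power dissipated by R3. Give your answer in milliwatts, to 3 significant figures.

179 mW

Collapse the R1‖R2 pair into one equivalent R_p; then R_p and R3 form a series string.
R_p = (1.80×12.0)/(1.80+12.0) = 1.565 Ω
R_total = R_p + 47.0 = 1.565 + 47.0 = 48.57 Ω
I = V / R_total = 3.00 / 48.57 = 0.06177 A
R3 is the series element, so its power is I²R.
P_R3 = (0.06177)² × 47.0 = 0.1793 W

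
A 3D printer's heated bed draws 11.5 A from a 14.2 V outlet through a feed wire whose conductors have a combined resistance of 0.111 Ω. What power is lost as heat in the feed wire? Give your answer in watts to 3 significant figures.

Line loss is just I²R for the cable — we know both I and R_line directly.
The feed wire carries the full 11.5 A.
P_line = I² R_line = (11.50)² × 0.111 = 14.68 W

14.7 W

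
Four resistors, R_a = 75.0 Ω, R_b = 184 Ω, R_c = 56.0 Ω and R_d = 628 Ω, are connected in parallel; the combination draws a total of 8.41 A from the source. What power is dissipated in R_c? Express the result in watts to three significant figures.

We need the common branch voltage; get it from I_total × R_eq, then P = V²/R for the branch.
1/R_eq = 1/75.0 + 1/184 + 1/56.0 + 1/628 ⇒ R_eq = 26.17 Ω
V = I_total × R_eq = 8.410 × 26.17 = 220.1 V
P_R_c = V² / R_c = (220.1)² / 56.0 = 864.7 W

865 W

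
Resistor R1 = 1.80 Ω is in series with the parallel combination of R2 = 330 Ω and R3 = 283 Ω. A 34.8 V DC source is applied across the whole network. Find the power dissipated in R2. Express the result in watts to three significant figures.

3.58 W

Collapse R2‖R3 to a single equivalent, reducing the network to two series elements.
R_p = (330×283)/(330+283) = 152.3 Ω
R_total = 1.80 + 152.3 = 154.1 Ω
I = V / R_total = 34.8 / 154.1 = 0.2258 A
Voltage across the parallel pair: V_p = I × R_p = 0.2258 × 152.3 = 34.39 V
R2 sees V_p directly, so P = V_p² / R2.
P_R2 = (34.39)² / 330 = 3.585 W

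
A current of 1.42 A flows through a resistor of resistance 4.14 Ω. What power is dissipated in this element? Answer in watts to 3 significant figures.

8.35 W

With I and R stated, P = I²R applies in one step.
P = (1.420 A)² × 4.14 Ω = 8.348 W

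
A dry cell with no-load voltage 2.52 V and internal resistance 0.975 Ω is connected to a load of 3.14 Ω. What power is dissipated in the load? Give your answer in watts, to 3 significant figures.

1.18 W

The internal resistance and the load are in series, so the same I flows through both; get I from ε/(r+R), then I²R for the load.
I = ε / (r + R) = 2.52 / (0.975 + 3.14) = 0.6124 A
P_load = I² R = (0.6124)² × 3.14 = 1.178 W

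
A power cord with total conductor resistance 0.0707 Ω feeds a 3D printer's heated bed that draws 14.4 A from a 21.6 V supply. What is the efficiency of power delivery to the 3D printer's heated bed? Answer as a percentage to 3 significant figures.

The power cord carries the full 14.4 A.
P_line = I² R_line = (14.40)² × 0.0707 = 14.66 W
P_source = V I = 21.6 × 14.40 = 311.0 W; P_load = 296.4 W
η = P_load / P_source = 296.4 / 311.0 = 0.9529

95.3 %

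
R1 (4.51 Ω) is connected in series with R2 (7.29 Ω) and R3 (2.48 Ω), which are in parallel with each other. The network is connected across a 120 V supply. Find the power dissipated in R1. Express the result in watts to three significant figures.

1610 W

First combine the parallel branches into one equivalent R_p, then R1 + R_p is a series pair.
R_p = (7.29×2.48)/(7.29+2.48) = 1.850 Ω
R_total = 4.51 + 1.850 = 6.360 Ω
I = V / R_total = 120 / 6.360 = 18.87 A
All the current flows through R1; use P = I²R.
P_R1 = (18.87)² × 4.51 = 1605 W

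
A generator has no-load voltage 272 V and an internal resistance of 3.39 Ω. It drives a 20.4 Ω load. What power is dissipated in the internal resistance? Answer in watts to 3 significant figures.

443 W

The internal resistance carries the same current as the load; P_int = I²r.
I = ε / (r + R) = 272 / (3.39 + 20.4) = 11.43 A
P_int = I² r = (11.43)² × 3.39 = 443.1 W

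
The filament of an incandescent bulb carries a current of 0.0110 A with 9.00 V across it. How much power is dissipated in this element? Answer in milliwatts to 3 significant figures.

Since both terminal voltage and current are stated, P = V I gives the power in one step.
P = 9.00 V × 0.01100 A = 0.09900 W

99.0 mW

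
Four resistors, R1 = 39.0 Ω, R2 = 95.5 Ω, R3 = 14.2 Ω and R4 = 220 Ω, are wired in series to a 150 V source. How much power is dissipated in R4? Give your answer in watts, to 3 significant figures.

36.4 W

In a series string the same current flows through every resistor — find that current, then P = I²R for the one we want.
R_total = 39.0 + 95.5 + 14.2 + 220 = 368.7 Ω
I = V / R_total = 150 / 368.7 = 0.4068 A
P_R4 = I² × R4 = (0.4068)² × 220 = 36.41 W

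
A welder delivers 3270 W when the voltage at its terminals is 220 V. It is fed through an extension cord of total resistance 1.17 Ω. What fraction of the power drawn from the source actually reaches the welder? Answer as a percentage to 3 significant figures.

I = P / V = 3270 / 220 = 14.86 A through the extension cord.
P_line = I² R_line = (14.86)² × 1.17 = 258.5 W
P_source = P_load + P_line = 3270 + 258.5 = 3528 W
η = P_load / P_source = 3270 / 3528 = 0.9267

92.7 %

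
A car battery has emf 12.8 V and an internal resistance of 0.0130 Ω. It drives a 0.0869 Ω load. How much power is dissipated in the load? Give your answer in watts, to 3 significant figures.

Load and internal resistance form a series loop — compute the loop current, then the load power via I²R.
I = ε / (r + R) = 12.8 / (0.0130 + 0.0869) = 128.1 A
P_load = I² R = (128.1)² × 0.0869 = 1427 W

1430 W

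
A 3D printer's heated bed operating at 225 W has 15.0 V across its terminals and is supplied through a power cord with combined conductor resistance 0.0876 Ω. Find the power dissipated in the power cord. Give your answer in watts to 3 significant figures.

The power cord is a series resistance carrying the load current; its dissipation is I²R_line.
I = P / V = 225 / 15.0 = 15.00 A through the power cord.
P_line = I² R_line = (15.00)² × 0.0876 = 19.71 W

19.7 W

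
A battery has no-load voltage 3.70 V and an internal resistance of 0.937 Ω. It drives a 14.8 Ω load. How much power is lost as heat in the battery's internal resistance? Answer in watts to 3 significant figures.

The internal resistance carries the same current as the load; P_int = I²r.
I = ε / (r + R) = 3.70 / (0.937 + 14.8) = 0.2351 A
P_int = I² r = (0.2351)² × 0.937 = 0.05180 W

0.0518 W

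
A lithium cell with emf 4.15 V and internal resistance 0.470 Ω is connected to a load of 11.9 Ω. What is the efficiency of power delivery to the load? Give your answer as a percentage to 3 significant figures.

96.2 %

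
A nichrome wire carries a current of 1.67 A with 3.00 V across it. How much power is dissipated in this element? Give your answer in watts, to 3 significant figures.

5.01 W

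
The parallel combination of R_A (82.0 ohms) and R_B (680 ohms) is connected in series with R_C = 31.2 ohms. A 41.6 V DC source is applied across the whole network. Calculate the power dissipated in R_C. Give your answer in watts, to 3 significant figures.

Reduce the parallel combination to a single R_p; the circuit then becomes R_p in series with the remaining resistor.
R_p = (82.0×680)/(82.0+680) = 73.18 Ω
R_total = R_p + 31.2 = 73.18 + 31.2 = 104.4 Ω
I = V / R_total = 41.6 / 104.4 = 0.3986 A
All the supply current flows through R_C; use P = I²R_C.
P_R_C = (0.3986)² × 31.2 = 4.956 W

4.96 W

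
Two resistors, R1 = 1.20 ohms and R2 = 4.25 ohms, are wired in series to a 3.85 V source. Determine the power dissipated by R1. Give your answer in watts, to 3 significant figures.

0.599 W

Since the resistors are in series they all carry the loop current I = V/R_total; the power in any one is I²R.
R_total = 1.20 + 4.25 = 5.450 Ω
I = V / R_total = 3.85 / 5.450 = 0.7064 A
P_R1 = I² × R1 = (0.7064)² × 1.20 = 0.5988 W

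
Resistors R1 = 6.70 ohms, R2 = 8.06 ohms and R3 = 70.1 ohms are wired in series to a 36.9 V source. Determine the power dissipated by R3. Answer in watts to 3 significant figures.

Every series element carries the same I. Get I from the total resistance, then P = I² × R3.
R_total = 6.70 + 8.06 + 70.1 = 84.86 Ω
I = V / R_total = 36.9 / 84.86 = 0.4348 A
P_R3 = I² × R3 = (0.4348)² × 70.1 = 13.25 W

13.3 W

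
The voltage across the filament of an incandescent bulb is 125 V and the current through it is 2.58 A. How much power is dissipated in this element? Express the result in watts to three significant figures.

322 W

Both the voltage across and the current through the element are known, so P = V I applies directly.
P = 125 V × 2.580 A = 322.5 W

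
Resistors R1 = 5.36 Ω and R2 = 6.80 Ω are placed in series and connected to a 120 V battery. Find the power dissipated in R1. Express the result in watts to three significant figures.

In a series string the same current flows through every resistor — find that current, then P = I²R for the one we want.
R_total = 5.36 + 6.80 = 12.16 Ω
I = V / R_total = 120 / 12.16 = 9.868 A
P_R1 = I² × R1 = (9.868)² × 5.36 = 522.0 W

522 W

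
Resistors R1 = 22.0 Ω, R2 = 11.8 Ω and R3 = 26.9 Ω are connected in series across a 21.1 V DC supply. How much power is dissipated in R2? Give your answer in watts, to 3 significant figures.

1.43 W

Series elements share the same current, so find I first, then use P = I²R.
R_total = 22.0 + 11.8 + 26.9 = 60.70 Ω
I = V / R_total = 21.1 / 60.70 = 0.3476 A
P_R2 = I² × R2 = (0.3476)² × 11.8 = 1.426 W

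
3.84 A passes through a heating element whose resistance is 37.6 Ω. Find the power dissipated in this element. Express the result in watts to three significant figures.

554 W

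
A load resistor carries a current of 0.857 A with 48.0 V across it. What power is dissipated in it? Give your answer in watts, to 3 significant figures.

41.1 W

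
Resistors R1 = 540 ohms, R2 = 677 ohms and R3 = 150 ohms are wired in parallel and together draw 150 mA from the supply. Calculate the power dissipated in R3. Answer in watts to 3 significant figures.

1.50 W

The branches share the same voltage, but only the total current is given — find V from the equivalent resistance first.
1/R_eq = 1/540 + 1/677 + 1/150 ⇒ R_eq = 100.0 Ω
V = I_total × R_eq = 0.1500 × 100.0 = 15.01 V
P_R3 = V² / R3 = (15.01)² / 150 = 1.501 W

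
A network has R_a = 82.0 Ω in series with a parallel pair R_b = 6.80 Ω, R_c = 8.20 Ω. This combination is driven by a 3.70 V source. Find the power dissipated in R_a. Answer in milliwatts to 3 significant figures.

Collapse R_b‖R_c to a single equivalent, reducing the network to two series elements.
R_p = (6.80×8.20)/(6.80+8.20) = 3.717 Ω
R_total = 82.0 + 3.717 = 85.72 Ω
I = V / R_total = 3.70 / 85.72 = 0.04317 A
All the current flows through R_a; use P = I²R.
P_R_a = (0.04317)² × 82.0 = 0.1528 W

153 mW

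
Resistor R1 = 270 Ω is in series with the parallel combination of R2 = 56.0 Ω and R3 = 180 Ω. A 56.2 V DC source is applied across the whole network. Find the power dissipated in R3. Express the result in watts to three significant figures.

0.327 W

First combine the parallel branches into one equivalent R_p, then R1 + R_p is a series pair.
R_p = (56.0×180)/(56.0+180) = 42.71 Ω
R_total = 270 + 42.71 = 312.7 Ω
I = V / R_total = 56.2 / 312.7 = 0.1797 A
Voltage across the parallel pair: V_p = I × R_p = 0.1797 × 42.71 = 7.676 V
With V_p across R3, its power is V_p²/R3.
P_R3 = (7.676)² / 180 = 0.3273 W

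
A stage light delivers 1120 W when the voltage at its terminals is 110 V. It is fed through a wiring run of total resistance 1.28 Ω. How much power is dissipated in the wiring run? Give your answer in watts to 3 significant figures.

The wiring run and load are in series, so the same current flows in both; the loss is I²R_line.
I = P / V = 1120 / 110 = 10.18 A through the wiring run.
P_line = I² R_line = (10.18)² × 1.28 = 132.7 W

133 W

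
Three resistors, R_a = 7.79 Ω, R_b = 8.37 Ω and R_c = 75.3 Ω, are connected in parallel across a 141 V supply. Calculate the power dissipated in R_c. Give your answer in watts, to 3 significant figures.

Parallel branches share the same voltage; P = V²/R gives the branch power in one step.
P_R_c = V² / R_c = (141)² / 75.3 Ω = 264.0 W

264 W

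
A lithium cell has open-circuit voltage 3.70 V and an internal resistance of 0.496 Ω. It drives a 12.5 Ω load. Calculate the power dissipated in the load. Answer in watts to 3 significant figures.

1.01 W

With r and R in series, I = ε/(r+R); the load dissipates I²R.
I = ε / (r + R) = 3.70 / (0.496 + 12.5) = 0.2847 A
P_load = I² R = (0.2847)² × 12.5 = 1.013 W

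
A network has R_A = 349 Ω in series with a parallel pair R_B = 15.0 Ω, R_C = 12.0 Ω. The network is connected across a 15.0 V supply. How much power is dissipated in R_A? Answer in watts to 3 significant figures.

Reduce the parallel pair to R_p first; the network is then a simple series string.
R_p = (15.0×12.0)/(15.0+12.0) = 6.667 Ω
R_total = 349 + 6.667 = 355.7 Ω
I = V / R_total = 15.0 / 355.7 = 0.04217 A
R_A is in the main series path, so its power is I²R_A.
P_R_A = (0.04217)² × 349 = 0.6208 W

0.621 W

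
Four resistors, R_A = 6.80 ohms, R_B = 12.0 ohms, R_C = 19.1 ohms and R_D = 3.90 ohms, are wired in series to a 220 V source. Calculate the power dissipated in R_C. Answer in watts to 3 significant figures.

In a series string the same current flows through every resistor — find that current, then P = I²R for the one we want.
R_total = 6.80 + 12.0 + 19.1 + 3.90 = 41.80 Ω
I = V / R_total = 220 / 41.80 = 5.263 A
P_R_C = I² × R_C = (5.263)² × 19.1 = 529.1 W

529 W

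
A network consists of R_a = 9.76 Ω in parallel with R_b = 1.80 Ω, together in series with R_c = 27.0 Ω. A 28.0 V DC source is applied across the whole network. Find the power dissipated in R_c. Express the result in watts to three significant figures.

26.0 W

Collapse the R_a‖R_b pair into one equivalent R_p; then R_p and R_c form a series string.
R_p = (9.76×1.80)/(9.76+1.80) = 1.520 Ω
R_total = R_p + 27.0 = 1.520 + 27.0 = 28.52 Ω
I = V / R_total = 28.0 / 28.52 = 0.9818 A
All the supply current flows through R_c; use P = I²R_c.
P_R_c = (0.9818)² × 27.0 = 26.02 W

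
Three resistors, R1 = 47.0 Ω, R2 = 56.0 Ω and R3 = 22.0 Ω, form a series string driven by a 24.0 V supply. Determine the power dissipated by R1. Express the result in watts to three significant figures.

1.73 W

The current is common to all series resistors; compute it, then apply P = I²R for the target.
R_total = 47.0 + 56.0 + 22.0 = 125.0 Ω
I = V / R_total = 24.0 / 125.0 = 0.1920 A
P_R1 = I² × R1 = (0.1920)² × 47.0 = 1.733 W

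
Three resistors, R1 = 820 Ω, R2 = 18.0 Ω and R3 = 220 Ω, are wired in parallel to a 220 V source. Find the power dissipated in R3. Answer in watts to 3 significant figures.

220 W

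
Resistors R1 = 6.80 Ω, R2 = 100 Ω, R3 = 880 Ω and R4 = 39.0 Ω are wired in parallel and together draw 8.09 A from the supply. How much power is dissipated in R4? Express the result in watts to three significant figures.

We need the common branch voltage; get it from I_total × R_eq, then P = V²/R for the branch.
1/R_eq = 1/6.80 + 1/100 + 1/880 + 1/39.0 ⇒ R_eq = 5.440 Ω
V = I_total × R_eq = 8.090 × 5.440 = 44.01 V
P_R4 = V² / R4 = (44.01)² / 39.0 = 49.66 W

49.7 W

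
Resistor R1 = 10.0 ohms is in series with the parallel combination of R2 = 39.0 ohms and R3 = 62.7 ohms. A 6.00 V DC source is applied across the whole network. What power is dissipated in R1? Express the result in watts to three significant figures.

0.311 W

First combine the parallel branches into one equivalent R_p, then R1 + R_p is a series pair.
R_p = (39.0×62.7)/(39.0+62.7) = 24.04 Ω
R_total = 10.0 + 24.04 = 34.04 Ω
I = V / R_total = 6.00 / 34.04 = 0.1762 A
All the current flows through R1; use P = I²R.
P_R1 = (0.1762)² × 10.0 = 0.3106 W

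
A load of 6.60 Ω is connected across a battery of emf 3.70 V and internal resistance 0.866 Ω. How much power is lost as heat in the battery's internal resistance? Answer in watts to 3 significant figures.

The internal resistance carries the same current as the load; P_int = I²r.
I = ε / (r + R) = 3.70 / (0.866 + 6.60) = 0.4956 A
P_int = I² r = (0.4956)² × 0.866 = 0.2127 W

0.213 W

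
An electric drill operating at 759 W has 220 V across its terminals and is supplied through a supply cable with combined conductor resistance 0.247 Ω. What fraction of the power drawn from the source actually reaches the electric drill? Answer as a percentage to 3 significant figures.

I = P / V = 759 / 220 = 3.450 A through the supply cable.
P_line = I² R_line = (3.450)² × 0.247 = 2.940 W
P_source = P_load + P_line = 759.0 + 2.940 = 761.9 W
η = P_load / P_source = 759.0 / 761.9 = 0.9961

99.6 %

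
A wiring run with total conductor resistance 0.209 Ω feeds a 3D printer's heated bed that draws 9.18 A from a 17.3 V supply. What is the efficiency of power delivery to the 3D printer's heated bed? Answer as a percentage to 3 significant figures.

88.9 %

The wiring run carries the full 9.18 A.
P_line = I² R_line = (9.180)² × 0.209 = 17.61 W
P_source = V I = 17.3 × 9.180 = 158.8 W; P_load = 141.2 W
η = P_load / P_source = 141.2 / 158.8 = 0.8891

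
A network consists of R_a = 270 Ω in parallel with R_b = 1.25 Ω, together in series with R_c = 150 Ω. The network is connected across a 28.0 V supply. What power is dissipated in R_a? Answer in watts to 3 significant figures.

First find R_p for the parallel pair, then treat R_p + R_c as a series loop.
R_p = (270×1.25)/(270+1.25) = 1.244 Ω
R_total = R_p + 150 = 1.244 + 150 = 151.2 Ω
I = V / R_total = 28.0 / 151.2 = 0.1851 A
Voltage across the parallel pair: V_p = I × R_p = 0.1851 × 1.244 = 0.2303 V
R_a has V_p across it, so P = V_p²/R_a.
P_R_a = (0.2303)² / 270 = 0.0001965 W

0.000197 W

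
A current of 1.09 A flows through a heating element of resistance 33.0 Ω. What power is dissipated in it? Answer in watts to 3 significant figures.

Current and resistance are given, so P = I²R is the direct form.
P = (1.090 A)² × 33.0 Ω = 39.21 W

39.2 W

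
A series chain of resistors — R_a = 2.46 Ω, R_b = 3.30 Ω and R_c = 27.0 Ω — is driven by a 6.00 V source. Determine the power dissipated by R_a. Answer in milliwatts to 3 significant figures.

Since the resistors are in series they all carry the loop current I = V/R_total; the power in any one is I²R.
R_total = 2.46 + 3.30 + 27.0 = 32.76 Ω
I = V / R_total = 6.00 / 32.76 = 0.1832 A
P_R_a = I² × R_a = (0.1832)² × 2.46 = 0.08252 W

82.5 mW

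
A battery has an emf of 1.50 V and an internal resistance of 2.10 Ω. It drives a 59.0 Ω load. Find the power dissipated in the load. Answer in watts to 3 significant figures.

The internal resistance and the load are in series, so the same I flows through both; get I from ε/(r+R), then I²R for the load.
I = ε / (r + R) = 1.50 / (2.10 + 59.0) = 0.02455 A
P_load = I² R = (0.02455)² × 59.0 = 0.03556 W

0.0356 W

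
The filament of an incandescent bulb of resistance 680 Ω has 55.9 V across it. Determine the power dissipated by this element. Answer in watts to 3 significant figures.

4.60 W

We know the drop across the element and its resistance — P = V²/R, one step.
P = (55.9 V)² / 680 Ω = 4.595 W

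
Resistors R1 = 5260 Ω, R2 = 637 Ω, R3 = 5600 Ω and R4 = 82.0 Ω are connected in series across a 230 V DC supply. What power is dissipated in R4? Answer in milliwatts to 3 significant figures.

In a series string the same current flows through every resistor — find that current, then P = I²R for the one we want.
R_total = 5260 + 637 + 5600 + 82.0 = 11580 Ω
I = V / R_total = 230 / 11580 = 0.01986 A
P_R4 = I² × R4 = (0.01986)² × 82.0 = 0.03235 W

32.4 mW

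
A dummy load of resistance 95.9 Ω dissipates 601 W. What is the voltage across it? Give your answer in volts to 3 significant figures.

240 V

Rearranging the power relation for the two known quantities gives V = √(P R).
V = √(601 × 95.9) = 240.1 V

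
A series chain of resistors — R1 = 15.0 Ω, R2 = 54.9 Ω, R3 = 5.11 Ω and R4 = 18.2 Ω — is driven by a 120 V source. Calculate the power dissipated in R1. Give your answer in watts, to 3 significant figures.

24.9 W

Since the resistors are in series they all carry the loop current I = V/R_total; the power in any one is I²R.
R_total = 15.0 + 54.9 + 5.11 + 18.2 = 93.21 Ω
I = V / R_total = 120 / 93.21 = 1.287 A
P_R1 = I² × R1 = (1.287)² × 15.0 = 24.86 W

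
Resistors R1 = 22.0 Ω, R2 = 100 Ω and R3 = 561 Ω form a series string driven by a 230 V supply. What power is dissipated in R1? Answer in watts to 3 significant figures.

Every series element carries the same I. Get I from the total resistance, then P = I² × R1.
R_total = 22.0 + 100 + 561 = 683.0 Ω
I = V / R_total = 230 / 683.0 = 0.3367 A
P_R1 = I² × R1 = (0.3367)² × 22.0 = 2.495 W

2.49 W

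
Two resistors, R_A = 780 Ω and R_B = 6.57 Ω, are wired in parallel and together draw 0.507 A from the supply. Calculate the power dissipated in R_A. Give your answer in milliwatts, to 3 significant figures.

We need the common branch voltage; get it from I_total × R_eq, then P = V²/R for the branch.
1/R_eq = 1/780 + 1/6.57 ⇒ R_eq = 6.515 Ω
V = I_total × R_eq = 0.5070 × 6.515 = 3.303 V
P_R_A = V² / R_A = (3.303)² / 780 = 0.01399 W

14.0 mW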